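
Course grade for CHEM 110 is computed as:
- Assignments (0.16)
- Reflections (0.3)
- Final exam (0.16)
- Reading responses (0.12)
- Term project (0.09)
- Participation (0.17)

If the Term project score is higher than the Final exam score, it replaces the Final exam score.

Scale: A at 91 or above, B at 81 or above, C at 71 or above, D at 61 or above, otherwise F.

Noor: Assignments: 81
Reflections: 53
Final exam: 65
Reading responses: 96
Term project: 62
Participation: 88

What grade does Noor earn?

Term project (62) ≤ Final exam (65), so Final exam stays at 65.
Weighted total:
  Assignments 81 × 0.16 = 12.96
  Reflections 53 × 0.3 = 15.9
  Final exam 65 × 0.16 = 10.4
  Reading responses 96 × 0.12 = 11.52
  Term project 62 × 0.09 = 5.58
  Participation 88 × 0.17 = 14.96
Sum = 71.32
71.32 is ≥ 71 and < 81 → C

C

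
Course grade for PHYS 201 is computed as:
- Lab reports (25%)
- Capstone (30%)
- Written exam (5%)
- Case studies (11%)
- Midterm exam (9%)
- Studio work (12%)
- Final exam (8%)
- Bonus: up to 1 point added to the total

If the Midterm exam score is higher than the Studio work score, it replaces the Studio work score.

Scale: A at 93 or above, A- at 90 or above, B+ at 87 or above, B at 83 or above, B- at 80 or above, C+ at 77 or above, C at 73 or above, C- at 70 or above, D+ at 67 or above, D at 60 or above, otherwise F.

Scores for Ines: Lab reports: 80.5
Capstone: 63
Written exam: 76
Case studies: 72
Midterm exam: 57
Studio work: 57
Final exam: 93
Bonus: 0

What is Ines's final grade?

C-

Midterm exam (57) ≤ Studio work (57), so Studio work stays at 57.
Weighted total:
  Lab reports 80.5 × 0.25 = 20.125
  Capstone 63 × 0.3 = 18.9
  Written exam 76 × 0.05 = 3.8
  Case studies 72 × 0.11 = 7.92
  Midterm exam 57 × 0.09 = 5.13
  Studio work 57 × 0.12 = 6.84
  Final exam 93 × 0.08 = 7.44
Sum = 70.155
Bonus: 70.155 + 0 = 70.155
70.155 is ≥ 70 and < 73 → C-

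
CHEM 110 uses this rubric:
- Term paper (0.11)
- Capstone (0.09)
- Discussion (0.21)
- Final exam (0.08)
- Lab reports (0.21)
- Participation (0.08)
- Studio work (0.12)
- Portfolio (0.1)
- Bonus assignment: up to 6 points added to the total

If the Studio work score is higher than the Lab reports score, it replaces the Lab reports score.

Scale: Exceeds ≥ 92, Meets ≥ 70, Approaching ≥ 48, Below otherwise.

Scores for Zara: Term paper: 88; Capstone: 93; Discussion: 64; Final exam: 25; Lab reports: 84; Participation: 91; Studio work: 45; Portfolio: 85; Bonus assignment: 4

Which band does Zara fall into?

Studio work (45) ≤ Lab reports (84), so Lab reports stays at 84.
Weighted total:
  Term paper 88 × 0.11 = 9.68
  Capstone 93 × 0.09 = 8.37
  Discussion 64 × 0.21 = 13.44
  Final exam 25 × 0.08 = 2
  Lab reports 84 × 0.21 = 17.64
  Participation 91 × 0.08 = 7.28
  Studio work 45 × 0.12 = 5.4
  Portfolio 85 × 0.1 = 8.5
Sum = 72.31
Bonus assignment: 72.31 + 4 = 76.31
76.31 is ≥ 70 and < 92 → Meets

Meets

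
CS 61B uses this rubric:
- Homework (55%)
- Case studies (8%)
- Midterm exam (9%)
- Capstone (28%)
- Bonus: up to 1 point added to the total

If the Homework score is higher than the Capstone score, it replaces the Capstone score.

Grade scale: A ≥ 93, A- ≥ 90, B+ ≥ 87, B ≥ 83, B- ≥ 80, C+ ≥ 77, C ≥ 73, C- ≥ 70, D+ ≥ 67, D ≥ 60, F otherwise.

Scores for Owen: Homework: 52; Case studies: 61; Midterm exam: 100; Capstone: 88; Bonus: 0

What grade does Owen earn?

Homework (52) ≤ Capstone (88), so Capstone stays at 88.
Weighted total:
  Homework 52 × 0.55 = 28.6
  Case studies 61 × 0.08 = 4.88
  Midterm exam 100 × 0.09 = 9
  Capstone 88 × 0.28 = 24.64
Sum = 67.12
Bonus: 67.12 + 0 = 67.12
67.12 is ≥ 67 and < 70 → D+

D+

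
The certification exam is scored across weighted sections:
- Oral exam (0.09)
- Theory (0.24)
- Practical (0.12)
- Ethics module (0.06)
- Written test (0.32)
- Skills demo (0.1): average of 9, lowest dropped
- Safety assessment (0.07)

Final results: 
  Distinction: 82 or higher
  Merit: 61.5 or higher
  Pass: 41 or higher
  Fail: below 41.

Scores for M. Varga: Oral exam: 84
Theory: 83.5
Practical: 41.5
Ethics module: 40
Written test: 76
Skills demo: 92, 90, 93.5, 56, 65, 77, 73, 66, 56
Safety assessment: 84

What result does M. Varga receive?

Merit

Skills demo: drop 56 → average of remaining 8 = 612.5/8 = 76.5625
Weighted total:
  Oral exam 84 × 0.09 = 7.56
  Theory 83.5 × 0.24 = 20.04
  Practical 41.5 × 0.12 = 4.98
  Ethics module 40 × 0.06 = 2.4
  Written test 76 × 0.32 = 24.32
  Skills demo 76.5625 × 0.1 = 7.65625
  Safety assessment 84 × 0.07 = 5.88
Sum = 72.83625
72.83625 is ≥ 61.5 and < 82 → Merit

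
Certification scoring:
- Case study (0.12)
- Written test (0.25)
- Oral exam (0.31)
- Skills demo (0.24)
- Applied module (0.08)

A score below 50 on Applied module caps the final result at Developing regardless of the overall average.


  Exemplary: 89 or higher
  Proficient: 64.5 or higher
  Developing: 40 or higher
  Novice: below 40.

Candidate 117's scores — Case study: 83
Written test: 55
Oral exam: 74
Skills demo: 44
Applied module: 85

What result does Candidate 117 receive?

Developing

Applied module score 85 ≥ 50: minimum met.
Weighted total:
  Case study 83 × 0.12 = 9.96
  Written test 55 × 0.25 = 13.75
  Oral exam 74 × 0.31 = 22.94
  Skills demo 44 × 0.24 = 10.56
  Applied module 85 × 0.08 = 6.8
Sum = 64.01
64.01 is ≥ 40 and < 64.5 → Developing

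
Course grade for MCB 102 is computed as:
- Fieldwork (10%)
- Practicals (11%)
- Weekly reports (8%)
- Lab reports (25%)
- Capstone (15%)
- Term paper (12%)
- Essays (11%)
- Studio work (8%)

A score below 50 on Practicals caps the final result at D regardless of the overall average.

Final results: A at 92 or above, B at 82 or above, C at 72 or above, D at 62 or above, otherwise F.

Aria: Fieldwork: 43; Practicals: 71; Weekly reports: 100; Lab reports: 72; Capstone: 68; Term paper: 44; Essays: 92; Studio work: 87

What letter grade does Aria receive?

D

Practicals score 71 ≥ 50: minimum met.
Weighted total:
  Fieldwork 43 × 0.1 = 4.3
  Practicals 71 × 0.11 = 7.81
  Weekly reports 100 × 0.08 = 8
  Lab reports 72 × 0.25 = 18
  Capstone 68 × 0.15 = 10.2
  Term paper 44 × 0.12 = 5.28
  Essays 92 × 0.11 = 10.12
  Studio work 87 × 0.08 = 6.96
Sum = 70.67
70.67 is ≥ 62 and < 72 → D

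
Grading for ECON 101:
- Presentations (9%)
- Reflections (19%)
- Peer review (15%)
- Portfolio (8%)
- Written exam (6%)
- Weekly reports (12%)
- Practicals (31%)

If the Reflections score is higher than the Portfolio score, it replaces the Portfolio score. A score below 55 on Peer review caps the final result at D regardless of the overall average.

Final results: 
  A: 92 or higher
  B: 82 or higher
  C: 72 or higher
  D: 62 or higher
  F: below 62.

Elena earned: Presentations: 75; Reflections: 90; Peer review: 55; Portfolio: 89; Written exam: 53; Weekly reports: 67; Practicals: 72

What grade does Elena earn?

C

Reflections (90) > Portfolio (89), so Portfolio counts as 90.
Peer review score 55 ≥ 55: minimum met.
Weighted total:
  Presentations 75 × 0.09 = 6.75
  Reflections 90 × 0.19 = 17.1
  Peer review 55 × 0.15 = 8.25
  Portfolio 90 × 0.08 = 7.2
  Written exam 53 × 0.06 = 3.18
  Weekly reports 67 × 0.12 = 8.04
  Practicals 72 × 0.31 = 22.32
Sum = 72.84
72.84 is ≥ 72 and < 82 → C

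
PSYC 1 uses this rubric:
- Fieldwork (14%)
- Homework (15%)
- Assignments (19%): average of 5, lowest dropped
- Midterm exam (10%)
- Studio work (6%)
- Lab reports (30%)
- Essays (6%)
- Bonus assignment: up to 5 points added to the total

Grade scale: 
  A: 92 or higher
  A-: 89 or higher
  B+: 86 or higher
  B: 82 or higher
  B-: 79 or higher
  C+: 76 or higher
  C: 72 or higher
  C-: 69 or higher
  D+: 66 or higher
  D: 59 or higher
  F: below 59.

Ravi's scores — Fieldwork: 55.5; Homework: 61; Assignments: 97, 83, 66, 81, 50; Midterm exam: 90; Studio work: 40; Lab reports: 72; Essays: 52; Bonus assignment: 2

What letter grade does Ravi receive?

Assignments: drop 50 → average of remaining 4 = 327/4 = 81.75
Weighted total:
  Fieldwork 55.5 × 0.14 = 7.77
  Homework 61 × 0.15 = 9.15
  Assignments 81.75 × 0.19 = 15.5325
  Midterm exam 90 × 0.1 = 9
  Studio work 40 × 0.06 = 2.4
  Lab reports 72 × 0.3 = 21.6
  Essays 52 × 0.06 = 3.12
Sum = 68.5725
Bonus assignment: 68.5725 + 2 = 70.5725
70.5725 is ≥ 69 and < 72 → C-

C-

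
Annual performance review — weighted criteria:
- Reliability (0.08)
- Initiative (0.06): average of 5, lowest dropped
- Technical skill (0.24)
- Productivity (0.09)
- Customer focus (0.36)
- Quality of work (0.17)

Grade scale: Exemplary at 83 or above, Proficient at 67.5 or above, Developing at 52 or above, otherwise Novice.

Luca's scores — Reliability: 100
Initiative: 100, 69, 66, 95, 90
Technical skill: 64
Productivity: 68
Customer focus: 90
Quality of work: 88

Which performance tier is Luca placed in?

Initiative: drop 66 → average of remaining 4 = 354/4 = 88.5
Weighted total:
  Reliability 100 × 0.08 = 8
  Initiative 88.5 × 0.06 = 5.31
  Technical skill 64 × 0.24 = 15.36
  Productivity 68 × 0.09 = 6.12
  Customer focus 90 × 0.36 = 32.4
  Quality of work 88 × 0.17 = 14.96
Sum = 82.15
82.15 is ≥ 67.5 and < 83 → Proficient

Proficient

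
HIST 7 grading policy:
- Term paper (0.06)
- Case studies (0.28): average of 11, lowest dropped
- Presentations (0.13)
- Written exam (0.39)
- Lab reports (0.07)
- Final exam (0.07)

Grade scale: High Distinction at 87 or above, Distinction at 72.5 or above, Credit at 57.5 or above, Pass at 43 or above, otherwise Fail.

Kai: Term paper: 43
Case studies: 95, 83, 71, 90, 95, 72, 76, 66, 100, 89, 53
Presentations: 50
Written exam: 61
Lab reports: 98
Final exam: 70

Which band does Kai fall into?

Case studies: drop 53 → average of remaining 10 = 837/10 = 83.7
Weighted total:
  Term paper 43 × 0.06 = 2.58
  Case studies 83.7 × 0.28 = 23.436
  Presentations 50 × 0.13 = 6.5
  Written exam 61 × 0.39 = 23.79
  Lab reports 98 × 0.07 = 6.86
  Final exam 70 × 0.07 = 4.9
Sum = 68.066
68.066 is ≥ 57.5 and < 72.5 → Credit

Credit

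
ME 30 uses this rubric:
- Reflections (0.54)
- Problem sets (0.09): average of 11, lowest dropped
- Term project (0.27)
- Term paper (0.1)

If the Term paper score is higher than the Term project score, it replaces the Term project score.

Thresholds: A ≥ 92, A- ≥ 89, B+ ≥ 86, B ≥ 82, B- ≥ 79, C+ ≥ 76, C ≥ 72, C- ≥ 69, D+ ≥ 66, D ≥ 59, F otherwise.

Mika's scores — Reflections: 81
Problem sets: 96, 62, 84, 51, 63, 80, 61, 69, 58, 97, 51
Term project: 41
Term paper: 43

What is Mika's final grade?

Problem sets: drop 51 → average of remaining 10 = 721/10 = 72.1
Term paper (43) > Term project (41), so Term project counts as 43.
Weighted total:
  Reflections 81 × 0.54 = 43.74
  Problem sets 72.1 × 0.09 = 6.489
  Term project 43 × 0.27 = 11.61
  Term paper 43 × 0.1 = 4.3
Sum = 66.139
66.139 is ≥ 66 and < 69 → D+

D+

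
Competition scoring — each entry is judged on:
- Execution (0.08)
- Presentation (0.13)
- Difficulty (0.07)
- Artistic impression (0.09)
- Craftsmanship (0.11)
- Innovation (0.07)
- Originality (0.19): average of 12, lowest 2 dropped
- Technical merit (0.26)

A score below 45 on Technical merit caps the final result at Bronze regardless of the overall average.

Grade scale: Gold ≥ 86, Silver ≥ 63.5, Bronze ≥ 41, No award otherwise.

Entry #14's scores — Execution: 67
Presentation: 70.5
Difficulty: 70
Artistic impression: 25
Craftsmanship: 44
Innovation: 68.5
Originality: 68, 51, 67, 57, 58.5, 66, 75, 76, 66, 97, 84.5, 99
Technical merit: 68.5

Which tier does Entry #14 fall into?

Silver

Originality: drop 51, 57 → average of remaining 10 = 757/10 = 75.7
Technical merit score 68.5 ≥ 45: minimum met.
Weighted total:
  Execution 67 × 0.08 = 5.36
  Presentation 70.5 × 0.13 = 9.165
  Difficulty 70 × 0.07 = 4.9
  Artistic impression 25 × 0.09 = 2.25
  Craftsmanship 44 × 0.11 = 4.84
  Innovation 68.5 × 0.07 = 4.795
  Originality 75.7 × 0.19 = 14.383
  Technical merit 68.5 × 0.26 = 17.81
Sum = 63.503
63.503 is ≥ 63.5 and < 86 → Silver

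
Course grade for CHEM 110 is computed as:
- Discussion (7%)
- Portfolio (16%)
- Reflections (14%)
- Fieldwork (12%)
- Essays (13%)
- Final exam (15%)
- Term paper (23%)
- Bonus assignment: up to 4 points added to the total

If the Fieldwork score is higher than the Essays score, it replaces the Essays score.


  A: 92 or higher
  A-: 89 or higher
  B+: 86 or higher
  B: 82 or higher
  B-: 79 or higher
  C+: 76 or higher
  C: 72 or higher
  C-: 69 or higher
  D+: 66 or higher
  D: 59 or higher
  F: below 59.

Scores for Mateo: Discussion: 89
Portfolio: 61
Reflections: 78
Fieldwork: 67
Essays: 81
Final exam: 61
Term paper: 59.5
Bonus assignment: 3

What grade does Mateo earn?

C-

Fieldwork (67) ≤ Essays (81), so Essays stays at 81.
Weighted total:
  Discussion 89 × 0.07 = 6.23
  Portfolio 61 × 0.16 = 9.76
  Reflections 78 × 0.14 = 10.92
  Fieldwork 67 × 0.12 = 8.04
  Essays 81 × 0.13 = 10.53
  Final exam 61 × 0.15 = 9.15
  Term paper 59.5 × 0.23 = 13.685
Sum = 68.315
Bonus assignment: 68.315 + 3 = 71.315
71.315 is ≥ 69 and < 72 → C-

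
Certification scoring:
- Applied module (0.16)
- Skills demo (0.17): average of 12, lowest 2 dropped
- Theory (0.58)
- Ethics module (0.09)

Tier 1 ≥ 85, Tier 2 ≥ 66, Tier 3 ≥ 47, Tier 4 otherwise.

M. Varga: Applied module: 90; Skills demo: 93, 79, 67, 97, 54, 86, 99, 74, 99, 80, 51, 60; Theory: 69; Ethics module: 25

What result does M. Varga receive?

Skills demo: drop 51, 54 → average of remaining 10 = 834/10 = 83.4
Weighted total:
  Applied module 90 × 0.16 = 14.4
  Skills demo 83.4 × 0.17 = 14.178
  Theory 69 × 0.58 = 40.02
  Ethics module 25 × 0.09 = 2.25
Sum = 70.848
70.848 is ≥ 66 and < 85 → Tier 2

Tier 2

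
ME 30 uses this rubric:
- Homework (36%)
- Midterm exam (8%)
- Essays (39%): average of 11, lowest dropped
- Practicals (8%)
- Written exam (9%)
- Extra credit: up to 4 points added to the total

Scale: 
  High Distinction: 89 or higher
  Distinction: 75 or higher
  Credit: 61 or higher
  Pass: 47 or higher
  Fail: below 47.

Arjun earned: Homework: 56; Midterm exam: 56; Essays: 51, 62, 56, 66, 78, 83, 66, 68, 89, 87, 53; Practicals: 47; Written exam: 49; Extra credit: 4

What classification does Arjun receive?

Credit

Essays: drop 51 → average of remaining 10 = 708/10 = 70.8
Weighted total:
  Homework 56 × 0.36 = 20.16
  Midterm exam 56 × 0.08 = 4.48
  Essays 70.8 × 0.39 = 27.612
  Practicals 47 × 0.08 = 3.76
  Written exam 49 × 0.09 = 4.41
Sum = 60.422
Extra credit: 60.422 + 4 = 64.422
64.422 is ≥ 61 and < 75 → Credit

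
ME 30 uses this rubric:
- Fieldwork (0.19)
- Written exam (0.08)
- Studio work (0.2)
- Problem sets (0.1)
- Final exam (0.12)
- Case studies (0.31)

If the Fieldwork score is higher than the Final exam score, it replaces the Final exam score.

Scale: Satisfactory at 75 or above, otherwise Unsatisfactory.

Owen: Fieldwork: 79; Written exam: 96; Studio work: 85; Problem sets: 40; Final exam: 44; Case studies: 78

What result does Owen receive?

Fieldwork (79) > Final exam (44), so Final exam counts as 79.
Weighted total:
  Fieldwork 79 × 0.19 = 15.01
  Written exam 96 × 0.08 = 7.68
  Studio work 85 × 0.2 = 17
  Problem sets 40 × 0.1 = 4
  Final exam 79 × 0.12 = 9.48
  Case studies 78 × 0.31 = 24.18
Sum = 77.35
77.35 ≥ 75 → Satisfactory

Satisfactory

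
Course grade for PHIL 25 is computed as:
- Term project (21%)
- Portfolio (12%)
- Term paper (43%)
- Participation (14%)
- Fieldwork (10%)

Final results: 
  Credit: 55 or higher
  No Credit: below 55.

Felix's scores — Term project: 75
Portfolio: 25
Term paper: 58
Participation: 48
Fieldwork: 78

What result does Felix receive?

Weighted total:
  Term project 75 × 0.21 = 15.75
  Portfolio 25 × 0.12 = 3
  Term paper 58 × 0.43 = 24.94
  Participation 48 × 0.14 = 6.72
  Fieldwork 78 × 0.1 = 7.8
Sum = 58.21
58.21 ≥ 55 → Credit

Credit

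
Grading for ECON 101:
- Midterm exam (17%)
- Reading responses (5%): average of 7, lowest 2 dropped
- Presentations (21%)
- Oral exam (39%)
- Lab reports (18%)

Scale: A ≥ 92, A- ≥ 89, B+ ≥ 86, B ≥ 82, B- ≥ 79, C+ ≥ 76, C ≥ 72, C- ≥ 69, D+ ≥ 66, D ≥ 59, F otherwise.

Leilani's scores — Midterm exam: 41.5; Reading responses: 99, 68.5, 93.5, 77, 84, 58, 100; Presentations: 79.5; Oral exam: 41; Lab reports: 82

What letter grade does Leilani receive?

D

Reading responses: drop 58, 68.5 → average of remaining 5 = 453.5/5 = 90.7
Weighted total:
  Midterm exam 41.5 × 0.17 = 7.055
  Reading responses 90.7 × 0.05 = 4.535
  Presentations 79.5 × 0.21 = 16.695
  Oral exam 41 × 0.39 = 15.99
  Lab reports 82 × 0.18 = 14.76
Sum = 59.035
59.035 is ≥ 59 and < 66 → D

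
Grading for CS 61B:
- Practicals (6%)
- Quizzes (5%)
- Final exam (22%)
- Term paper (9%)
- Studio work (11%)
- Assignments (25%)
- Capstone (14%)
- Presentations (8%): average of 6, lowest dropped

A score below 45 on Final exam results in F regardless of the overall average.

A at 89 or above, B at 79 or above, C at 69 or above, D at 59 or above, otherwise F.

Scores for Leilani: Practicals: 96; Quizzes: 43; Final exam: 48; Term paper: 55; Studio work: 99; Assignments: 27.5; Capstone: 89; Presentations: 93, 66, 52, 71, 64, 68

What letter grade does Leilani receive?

D

Presentations: drop 52 → average of remaining 5 = 362/5 = 72.4
Final exam score 48 ≥ 45: minimum met.
Weighted total:
  Practicals 96 × 0.06 = 5.76
  Quizzes 43 × 0.05 = 2.15
  Final exam 48 × 0.22 = 10.56
  Term paper 55 × 0.09 = 4.95
  Studio work 99 × 0.11 = 10.89
  Assignments 27.5 × 0.25 = 6.875
  Capstone 89 × 0.14 = 12.46
  Presentations 72.4 × 0.08 = 5.792
Sum = 59.437
59.437 is ≥ 59 and < 69 → D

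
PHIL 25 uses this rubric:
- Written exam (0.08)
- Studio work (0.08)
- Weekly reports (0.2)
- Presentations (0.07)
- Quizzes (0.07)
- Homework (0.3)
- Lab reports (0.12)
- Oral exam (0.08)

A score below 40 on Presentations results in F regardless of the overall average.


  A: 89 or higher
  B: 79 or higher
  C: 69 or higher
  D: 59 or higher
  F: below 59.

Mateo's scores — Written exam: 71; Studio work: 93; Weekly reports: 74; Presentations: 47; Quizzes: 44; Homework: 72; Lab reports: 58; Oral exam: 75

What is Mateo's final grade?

Presentations score 47 ≥ 40: minimum met.
Weighted total:
  Written exam 71 × 0.08 = 5.68
  Studio work 93 × 0.08 = 7.44
  Weekly reports 74 × 0.2 = 14.8
  Presentations 47 × 0.07 = 3.29
  Quizzes 44 × 0.07 = 3.08
  Homework 72 × 0.3 = 21.6
  Lab reports 58 × 0.12 = 6.96
  Oral exam 75 × 0.08 = 6
Sum = 68.85
68.85 is ≥ 59 and < 69 → D

D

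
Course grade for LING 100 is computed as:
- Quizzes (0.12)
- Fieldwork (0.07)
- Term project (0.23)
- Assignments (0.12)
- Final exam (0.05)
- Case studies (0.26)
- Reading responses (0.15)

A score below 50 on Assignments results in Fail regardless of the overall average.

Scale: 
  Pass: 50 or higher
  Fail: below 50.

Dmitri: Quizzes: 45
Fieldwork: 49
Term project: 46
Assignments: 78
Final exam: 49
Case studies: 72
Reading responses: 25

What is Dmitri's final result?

Pass

Assignments score 78 ≥ 50: minimum met.
Weighted total:
  Quizzes 45 × 0.12 = 5.4
  Fieldwork 49 × 0.07 = 3.43
  Term project 46 × 0.23 = 10.58
  Assignments 78 × 0.12 = 9.36
  Final exam 49 × 0.05 = 2.45
  Case studies 72 × 0.26 = 18.72
  Reading responses 25 × 0.15 = 3.75
Sum = 53.69
53.69 ≥ 50 → Pass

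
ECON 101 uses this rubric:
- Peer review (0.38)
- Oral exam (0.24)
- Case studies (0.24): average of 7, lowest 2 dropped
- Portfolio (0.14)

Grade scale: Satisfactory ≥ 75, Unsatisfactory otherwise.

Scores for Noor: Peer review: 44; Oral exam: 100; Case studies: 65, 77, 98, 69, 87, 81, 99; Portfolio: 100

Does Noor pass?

Case studies: drop 65, 69 → average of remaining 5 = 442/5 = 88.4
Weighted total:
  Peer review 44 × 0.38 = 16.72
  Oral exam 100 × 0.24 = 24
  Case studies 88.4 × 0.24 = 21.216
  Portfolio 100 × 0.14 = 14
Sum = 75.936
75.936 ≥ 75 → Satisfactory

Satisfactory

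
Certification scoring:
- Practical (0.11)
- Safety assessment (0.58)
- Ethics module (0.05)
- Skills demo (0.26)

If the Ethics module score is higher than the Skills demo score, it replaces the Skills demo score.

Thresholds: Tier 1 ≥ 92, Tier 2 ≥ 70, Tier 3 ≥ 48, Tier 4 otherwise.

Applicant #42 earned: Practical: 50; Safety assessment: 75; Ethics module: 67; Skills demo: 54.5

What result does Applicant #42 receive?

Ethics module (67) > Skills demo (54.5), so Skills demo counts as 67.
Weighted total:
  Practical 50 × 0.11 = 5.5
  Safety assessment 75 × 0.58 = 43.5
  Ethics module 67 × 0.05 = 3.35
  Skills demo 67 × 0.26 = 17.42
Sum = 69.77
69.77 is ≥ 48 and < 70 → Tier 3

Tier 3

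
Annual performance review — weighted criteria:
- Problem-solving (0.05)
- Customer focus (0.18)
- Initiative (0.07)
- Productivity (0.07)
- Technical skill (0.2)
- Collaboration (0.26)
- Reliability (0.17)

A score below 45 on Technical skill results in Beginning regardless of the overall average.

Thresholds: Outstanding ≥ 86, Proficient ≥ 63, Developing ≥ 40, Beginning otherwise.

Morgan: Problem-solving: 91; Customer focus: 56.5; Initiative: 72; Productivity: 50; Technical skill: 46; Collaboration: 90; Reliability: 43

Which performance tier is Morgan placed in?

Proficient

Technical skill score 46 ≥ 45: minimum met.
Weighted total:
  Problem-solving 91 × 0.05 = 4.55
  Customer focus 56.5 × 0.18 = 10.17
  Initiative 72 × 0.07 = 5.04
  Productivity 50 × 0.07 = 3.5
  Technical skill 46 × 0.2 = 9.2
  Collaboration 90 × 0.26 = 23.4
  Reliability 43 × 0.17 = 7.31
Sum = 63.17
63.17 is ≥ 63 and < 86 → Proficient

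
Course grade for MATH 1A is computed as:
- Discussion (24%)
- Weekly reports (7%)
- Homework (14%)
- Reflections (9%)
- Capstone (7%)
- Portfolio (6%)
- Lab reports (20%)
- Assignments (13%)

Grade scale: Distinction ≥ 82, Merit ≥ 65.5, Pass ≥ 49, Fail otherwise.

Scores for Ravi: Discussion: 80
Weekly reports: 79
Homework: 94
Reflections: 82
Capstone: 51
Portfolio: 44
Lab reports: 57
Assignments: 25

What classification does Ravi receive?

Weighted total:
  Discussion 80 × 0.24 = 19.2
  Weekly reports 79 × 0.07 = 5.53
  Homework 94 × 0.14 = 13.16
  Reflections 82 × 0.09 = 7.38
  Capstone 51 × 0.07 = 3.57
  Portfolio 44 × 0.06 = 2.64
  Lab reports 57 × 0.2 = 11.4
  Assignments 25 × 0.13 = 3.25
Sum = 66.13
66.13 is ≥ 65.5 and < 82 → Merit

Merit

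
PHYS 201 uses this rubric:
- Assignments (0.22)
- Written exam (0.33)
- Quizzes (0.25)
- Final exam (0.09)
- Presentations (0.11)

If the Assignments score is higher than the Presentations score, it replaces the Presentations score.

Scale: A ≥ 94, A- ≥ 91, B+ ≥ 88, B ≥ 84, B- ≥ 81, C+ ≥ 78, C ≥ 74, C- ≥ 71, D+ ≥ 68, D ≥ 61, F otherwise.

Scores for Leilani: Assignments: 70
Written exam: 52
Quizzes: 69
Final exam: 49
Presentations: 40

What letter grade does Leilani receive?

D

Assignments (70) > Presentations (40), so Presentations counts as 70.
Weighted total:
  Assignments 70 × 0.22 = 15.4
  Written exam 52 × 0.33 = 17.16
  Quizzes 69 × 0.25 = 17.25
  Final exam 49 × 0.09 = 4.41
  Presentations 70 × 0.11 = 7.7
Sum = 61.92
61.92 is ≥ 61 and < 68 → D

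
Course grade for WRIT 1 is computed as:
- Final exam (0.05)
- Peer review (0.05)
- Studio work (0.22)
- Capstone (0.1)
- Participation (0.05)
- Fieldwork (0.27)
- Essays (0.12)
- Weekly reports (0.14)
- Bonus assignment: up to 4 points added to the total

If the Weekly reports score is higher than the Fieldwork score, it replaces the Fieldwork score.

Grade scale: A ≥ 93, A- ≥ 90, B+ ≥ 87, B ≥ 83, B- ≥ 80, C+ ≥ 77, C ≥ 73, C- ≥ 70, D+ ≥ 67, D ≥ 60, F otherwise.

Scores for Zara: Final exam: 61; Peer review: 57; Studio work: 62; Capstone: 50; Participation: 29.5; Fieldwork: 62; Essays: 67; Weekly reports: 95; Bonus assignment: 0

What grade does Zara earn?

Weekly reports (95) > Fieldwork (62), so Fieldwork counts as 95.
Weighted total:
  Final exam 61 × 0.05 = 3.05
  Peer review 57 × 0.05 = 2.85
  Studio work 62 × 0.22 = 13.64
  Capstone 50 × 0.1 = 5
  Participation 29.5 × 0.05 = 1.475
  Fieldwork 95 × 0.27 = 25.65
  Essays 67 × 0.12 = 8.04
  Weekly reports 95 × 0.14 = 13.3
Sum = 73.005
Bonus assignment: 73.005 + 0 = 73.005
73.005 is ≥ 73 and < 77 → C

C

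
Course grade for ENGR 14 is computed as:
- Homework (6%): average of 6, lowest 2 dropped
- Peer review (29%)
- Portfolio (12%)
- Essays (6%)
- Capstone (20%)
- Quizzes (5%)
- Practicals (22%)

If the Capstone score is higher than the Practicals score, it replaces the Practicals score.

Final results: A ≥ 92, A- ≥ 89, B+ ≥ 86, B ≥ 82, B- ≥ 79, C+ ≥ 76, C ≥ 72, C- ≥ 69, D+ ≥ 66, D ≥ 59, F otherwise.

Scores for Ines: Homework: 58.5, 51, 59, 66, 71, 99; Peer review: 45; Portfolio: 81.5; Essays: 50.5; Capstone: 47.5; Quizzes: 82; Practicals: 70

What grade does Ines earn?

Homework: drop 51, 58.5 → average of remaining 4 = 295/4 = 73.75
Capstone (47.5) ≤ Practicals (70), so Practicals stays at 70.
Weighted total:
  Homework 73.75 × 0.06 = 4.425
  Peer review 45 × 0.29 = 13.05
  Portfolio 81.5 × 0.12 = 9.78
  Essays 50.5 × 0.06 = 3.03
  Capstone 47.5 × 0.2 = 9.5
  Quizzes 82 × 0.05 = 4.1
  Practicals 70 × 0.22 = 15.4
Sum = 59.285
59.285 is ≥ 59 and < 66 → D

D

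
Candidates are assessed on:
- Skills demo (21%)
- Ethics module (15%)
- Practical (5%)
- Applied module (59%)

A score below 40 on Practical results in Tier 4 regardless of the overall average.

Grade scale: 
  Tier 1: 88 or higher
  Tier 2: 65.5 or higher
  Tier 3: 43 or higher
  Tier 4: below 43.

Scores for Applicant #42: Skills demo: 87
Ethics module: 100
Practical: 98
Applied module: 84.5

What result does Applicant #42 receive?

Practical score 98 ≥ 40: minimum met.
Weighted total:
  Skills demo 87 × 0.21 = 18.27
  Ethics module 100 × 0.15 = 15
  Practical 98 × 0.05 = 4.9
  Applied module 84.5 × 0.59 = 49.855
Sum = 88.025
88.025 ≥ 88 → Tier 1

Tier 1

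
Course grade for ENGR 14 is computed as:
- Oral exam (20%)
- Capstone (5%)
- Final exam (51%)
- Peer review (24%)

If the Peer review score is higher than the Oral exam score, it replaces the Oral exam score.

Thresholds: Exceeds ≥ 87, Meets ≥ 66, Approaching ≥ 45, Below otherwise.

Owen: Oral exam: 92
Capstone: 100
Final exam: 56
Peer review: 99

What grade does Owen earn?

Meets

Peer review (99) > Oral exam (92), so Oral exam counts as 99.
Weighted total:
  Oral exam 99 × 0.2 = 19.8
  Capstone 100 × 0.05 = 5
  Final exam 56 × 0.51 = 28.56
  Peer review 99 × 0.24 = 23.76
Sum = 77.12
77.12 is ≥ 66 and < 87 → Meets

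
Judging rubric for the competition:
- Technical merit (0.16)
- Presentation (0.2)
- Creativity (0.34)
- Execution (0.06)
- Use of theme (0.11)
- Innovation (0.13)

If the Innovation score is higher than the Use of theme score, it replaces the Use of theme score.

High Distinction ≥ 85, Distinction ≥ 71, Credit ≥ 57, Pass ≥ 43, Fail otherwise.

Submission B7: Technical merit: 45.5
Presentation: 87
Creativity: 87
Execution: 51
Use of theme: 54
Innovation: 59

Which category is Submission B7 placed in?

Innovation (59) > Use of theme (54), so Use of theme counts as 59.
Weighted total:
  Technical merit 45.5 × 0.16 = 7.28
  Presentation 87 × 0.2 = 17.4
  Creativity 87 × 0.34 = 29.58
  Execution 51 × 0.06 = 3.06
  Use of theme 59 × 0.11 = 6.49
  Innovation 59 × 0.13 = 7.67
Sum = 71.48
71.48 is ≥ 71 and < 85 → Distinction

Distinction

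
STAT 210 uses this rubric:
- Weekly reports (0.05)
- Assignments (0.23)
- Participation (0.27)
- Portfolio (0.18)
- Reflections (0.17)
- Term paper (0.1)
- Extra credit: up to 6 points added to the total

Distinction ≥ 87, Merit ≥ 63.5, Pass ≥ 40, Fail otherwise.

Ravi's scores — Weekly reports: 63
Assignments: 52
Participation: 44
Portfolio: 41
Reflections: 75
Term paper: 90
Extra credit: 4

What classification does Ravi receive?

Weighted total:
  Weekly reports 63 × 0.05 = 3.15
  Assignments 52 × 0.23 = 11.96
  Participation 44 × 0.27 = 11.88
  Portfolio 41 × 0.18 = 7.38
  Reflections 75 × 0.17 = 12.75
  Term paper 90 × 0.1 = 9
Sum = 56.12
Extra credit: 56.12 + 4 = 60.12
60.12 is ≥ 40 and < 63.5 → Pass

Pass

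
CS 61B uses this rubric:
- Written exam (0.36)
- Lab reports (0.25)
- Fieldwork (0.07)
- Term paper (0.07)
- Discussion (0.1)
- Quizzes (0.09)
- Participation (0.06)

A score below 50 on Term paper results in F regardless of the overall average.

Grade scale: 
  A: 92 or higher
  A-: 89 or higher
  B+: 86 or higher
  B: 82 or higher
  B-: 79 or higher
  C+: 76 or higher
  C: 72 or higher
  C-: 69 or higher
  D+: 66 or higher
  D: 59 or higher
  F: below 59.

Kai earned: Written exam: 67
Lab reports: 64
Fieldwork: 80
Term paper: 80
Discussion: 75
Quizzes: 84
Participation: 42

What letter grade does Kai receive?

D+

Term paper score 80 ≥ 50: minimum met.
Weighted total:
  Written exam 67 × 0.36 = 24.12
  Lab reports 64 × 0.25 = 16
  Fieldwork 80 × 0.07 = 5.6
  Term paper 80 × 0.07 = 5.6
  Discussion 75 × 0.1 = 7.5
  Quizzes 84 × 0.09 = 7.56
  Participation 42 × 0.06 = 2.52
Sum = 68.9
68.9 is ≥ 66 and < 69 → D+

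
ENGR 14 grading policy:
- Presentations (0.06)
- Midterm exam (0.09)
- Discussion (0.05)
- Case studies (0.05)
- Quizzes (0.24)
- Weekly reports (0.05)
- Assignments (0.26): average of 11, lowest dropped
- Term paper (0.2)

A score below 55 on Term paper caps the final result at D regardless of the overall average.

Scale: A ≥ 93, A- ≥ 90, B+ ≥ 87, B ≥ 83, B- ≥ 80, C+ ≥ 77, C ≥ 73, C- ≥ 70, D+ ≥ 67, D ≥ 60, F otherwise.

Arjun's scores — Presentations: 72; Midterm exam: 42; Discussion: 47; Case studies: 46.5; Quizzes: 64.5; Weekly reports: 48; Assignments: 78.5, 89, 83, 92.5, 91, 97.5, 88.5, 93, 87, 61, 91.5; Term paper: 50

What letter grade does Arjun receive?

Assignments: drop 61 → average of remaining 10 = 891.5/10 = 89.15
Term paper score 50 < 55: minimum not met.
Weighted total:
  Presentations 72 × 0.06 = 4.32
  Midterm exam 42 × 0.09 = 3.78
  Discussion 47 × 0.05 = 2.35
  Case studies 46.5 × 0.05 = 2.325
  Quizzes 64.5 × 0.24 = 15.48
  Weekly reports 48 × 0.05 = 2.4
  Assignments 89.15 × 0.26 = 23.179
  Term paper 50 × 0.2 = 10
Sum = 63.834
63.834 would be D; cap at D applies → D.

D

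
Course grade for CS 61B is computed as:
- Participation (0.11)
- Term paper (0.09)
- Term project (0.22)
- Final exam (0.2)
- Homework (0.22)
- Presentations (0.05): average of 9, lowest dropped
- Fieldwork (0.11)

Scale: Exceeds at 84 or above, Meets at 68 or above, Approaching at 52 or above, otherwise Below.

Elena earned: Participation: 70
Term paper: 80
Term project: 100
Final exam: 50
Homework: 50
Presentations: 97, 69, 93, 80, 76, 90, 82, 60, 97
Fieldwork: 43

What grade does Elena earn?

Approaching

Presentations: drop 60 → average of remaining 8 = 684/8 = 85.5
Weighted total:
  Participation 70 × 0.11 = 7.7
  Term paper 80 × 0.09 = 7.2
  Term project 100 × 0.22 = 22
  Final exam 50 × 0.2 = 10
  Homework 50 × 0.22 = 11
  Presentations 85.5 × 0.05 = 4.275
  Fieldwork 43 × 0.11 = 4.73
Sum = 66.905
66.905 is ≥ 52 and < 68 → Approaching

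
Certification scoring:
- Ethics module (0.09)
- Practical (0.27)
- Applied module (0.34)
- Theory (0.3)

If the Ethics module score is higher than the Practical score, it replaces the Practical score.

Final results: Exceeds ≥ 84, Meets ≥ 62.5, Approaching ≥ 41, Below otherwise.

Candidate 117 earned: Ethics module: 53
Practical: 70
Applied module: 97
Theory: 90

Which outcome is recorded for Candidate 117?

Meets

Ethics module (53) ≤ Practical (70), so Practical stays at 70.
Weighted total:
  Ethics module 53 × 0.09 = 4.77
  Practical 70 × 0.27 = 18.9
  Applied module 97 × 0.34 = 32.98
  Theory 90 × 0.3 = 27
Sum = 83.65
83.65 is ≥ 62.5 and < 84 → Meets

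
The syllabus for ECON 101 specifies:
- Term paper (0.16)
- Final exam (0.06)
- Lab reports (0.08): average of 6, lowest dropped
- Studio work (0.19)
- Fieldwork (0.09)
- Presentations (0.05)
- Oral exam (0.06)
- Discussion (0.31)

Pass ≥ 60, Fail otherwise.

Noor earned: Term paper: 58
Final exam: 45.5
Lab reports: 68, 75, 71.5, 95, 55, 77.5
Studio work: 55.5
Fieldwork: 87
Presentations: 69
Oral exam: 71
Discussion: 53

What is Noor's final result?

Pass

Lab reports: drop 55 → average of remaining 5 = 387/5 = 77.4
Weighted total:
  Term paper 58 × 0.16 = 9.28
  Final exam 45.5 × 0.06 = 2.73
  Lab reports 77.4 × 0.08 = 6.192
  Studio work 55.5 × 0.19 = 10.545
  Fieldwork 87 × 0.09 = 7.83
  Presentations 69 × 0.05 = 3.45
  Oral exam 71 × 0.06 = 4.26
  Discussion 53 × 0.31 = 16.43
Sum = 60.717
60.717 ≥ 60 → Pass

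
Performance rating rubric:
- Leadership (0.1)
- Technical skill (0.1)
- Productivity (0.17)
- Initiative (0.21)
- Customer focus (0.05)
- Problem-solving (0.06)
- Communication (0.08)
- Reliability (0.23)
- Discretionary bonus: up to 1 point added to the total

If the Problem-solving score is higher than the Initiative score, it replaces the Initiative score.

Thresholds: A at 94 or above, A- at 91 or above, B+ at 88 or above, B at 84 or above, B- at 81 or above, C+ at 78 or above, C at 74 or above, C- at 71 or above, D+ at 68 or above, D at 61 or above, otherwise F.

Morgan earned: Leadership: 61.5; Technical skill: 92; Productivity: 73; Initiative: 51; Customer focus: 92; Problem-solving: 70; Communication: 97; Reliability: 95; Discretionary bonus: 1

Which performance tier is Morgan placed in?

Problem-solving (70) > Initiative (51), so Initiative counts as 70.
Weighted total:
  Leadership 61.5 × 0.1 = 6.15
  Technical skill 92 × 0.1 = 9.2
  Productivity 73 × 0.17 = 12.41
  Initiative 70 × 0.21 = 14.7
  Customer focus 92 × 0.05 = 4.6
  Problem-solving 70 × 0.06 = 4.2
  Communication 97 × 0.08 = 7.76
  Reliability 95 × 0.23 = 21.85
Sum = 80.87
Discretionary bonus: 80.87 + 1 = 81.87
81.87 is ≥ 81 and < 84 → B-

B-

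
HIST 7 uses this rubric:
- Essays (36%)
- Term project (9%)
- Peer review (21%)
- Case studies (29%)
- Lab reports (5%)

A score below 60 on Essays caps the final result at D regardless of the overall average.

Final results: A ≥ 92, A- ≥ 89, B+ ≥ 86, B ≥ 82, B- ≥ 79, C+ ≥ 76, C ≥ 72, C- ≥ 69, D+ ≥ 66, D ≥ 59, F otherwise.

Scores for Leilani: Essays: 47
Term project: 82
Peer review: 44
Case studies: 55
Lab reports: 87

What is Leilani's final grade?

F

Essays score 47 < 60: minimum not met.
Weighted total:
  Essays 47 × 0.36 = 16.92
  Term project 82 × 0.09 = 7.38
  Peer review 44 × 0.21 = 9.24
  Case studies 55 × 0.29 = 15.95
  Lab reports 87 × 0.05 = 4.35
Sum = 53.84
53.84 would be F; cap at D applies → F.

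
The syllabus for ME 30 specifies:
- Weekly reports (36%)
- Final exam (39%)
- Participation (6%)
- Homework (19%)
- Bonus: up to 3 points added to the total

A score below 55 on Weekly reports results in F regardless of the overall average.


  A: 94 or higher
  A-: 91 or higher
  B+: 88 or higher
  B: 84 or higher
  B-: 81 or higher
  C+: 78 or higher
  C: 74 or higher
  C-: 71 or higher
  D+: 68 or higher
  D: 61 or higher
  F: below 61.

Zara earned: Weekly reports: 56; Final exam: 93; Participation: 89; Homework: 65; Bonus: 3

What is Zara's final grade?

Weekly reports score 56 ≥ 55: minimum met.
Weighted total:
  Weekly reports 56 × 0.36 = 20.16
  Final exam 93 × 0.39 = 36.27
  Participation 89 × 0.06 = 5.34
  Homework 65 × 0.19 = 12.35
Sum = 74.12
Bonus: 74.12 + 3 = 77.12
77.12 is ≥ 74 and < 78 → C

C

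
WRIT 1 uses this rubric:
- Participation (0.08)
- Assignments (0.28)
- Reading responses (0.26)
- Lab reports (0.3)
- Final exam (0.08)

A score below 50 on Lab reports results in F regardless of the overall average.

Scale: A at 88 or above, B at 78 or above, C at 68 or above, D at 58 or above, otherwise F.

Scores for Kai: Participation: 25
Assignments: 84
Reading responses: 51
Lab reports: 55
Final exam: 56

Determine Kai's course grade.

D

Lab reports score 55 ≥ 50: minimum met.
Weighted total:
  Participation 25 × 0.08 = 2
  Assignments 84 × 0.28 = 23.52
  Reading responses 51 × 0.26 = 13.26
  Lab reports 55 × 0.3 = 16.5
  Final exam 56 × 0.08 = 4.48
Sum = 59.76
59.76 is ≥ 58 and < 68 → D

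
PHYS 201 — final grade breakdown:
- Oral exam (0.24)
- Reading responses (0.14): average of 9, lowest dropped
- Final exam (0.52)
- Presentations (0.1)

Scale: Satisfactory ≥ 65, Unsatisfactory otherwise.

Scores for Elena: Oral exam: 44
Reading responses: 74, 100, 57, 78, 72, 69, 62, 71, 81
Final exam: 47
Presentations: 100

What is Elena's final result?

Reading responses: drop 57 → average of remaining 8 = 607/8 = 75.875
Weighted total:
  Oral exam 44 × 0.24 = 10.56
  Reading responses 75.875 × 0.14 = 10.6225
  Final exam 47 × 0.52 = 24.44
  Presentations 100 × 0.1 = 10
Sum = 55.6225
55.6225 < 65 → Unsatisfactory

Unsatisfactory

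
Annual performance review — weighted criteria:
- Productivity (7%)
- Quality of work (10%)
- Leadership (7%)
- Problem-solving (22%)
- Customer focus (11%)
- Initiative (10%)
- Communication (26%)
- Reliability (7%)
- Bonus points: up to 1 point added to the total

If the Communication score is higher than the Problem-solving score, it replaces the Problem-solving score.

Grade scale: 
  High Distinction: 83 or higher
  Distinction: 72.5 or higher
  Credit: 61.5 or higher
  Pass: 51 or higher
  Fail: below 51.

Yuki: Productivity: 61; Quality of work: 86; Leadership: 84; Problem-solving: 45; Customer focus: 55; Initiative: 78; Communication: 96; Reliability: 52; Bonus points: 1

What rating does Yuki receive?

Communication (96) > Problem-solving (45), so Problem-solving counts as 96.
Weighted total:
  Productivity 61 × 0.07 = 4.27
  Quality of work 86 × 0.1 = 8.6
  Leadership 84 × 0.07 = 5.88
  Problem-solving 96 × 0.22 = 21.12
  Customer focus 55 × 0.11 = 6.05
  Initiative 78 × 0.1 = 7.8
  Communication 96 × 0.26 = 24.96
  Reliability 52 × 0.07 = 3.64
Sum = 82.32
Bonus points: 82.32 + 1 = 83.32
83.32 ≥ 83 → High Distinction

High Distinction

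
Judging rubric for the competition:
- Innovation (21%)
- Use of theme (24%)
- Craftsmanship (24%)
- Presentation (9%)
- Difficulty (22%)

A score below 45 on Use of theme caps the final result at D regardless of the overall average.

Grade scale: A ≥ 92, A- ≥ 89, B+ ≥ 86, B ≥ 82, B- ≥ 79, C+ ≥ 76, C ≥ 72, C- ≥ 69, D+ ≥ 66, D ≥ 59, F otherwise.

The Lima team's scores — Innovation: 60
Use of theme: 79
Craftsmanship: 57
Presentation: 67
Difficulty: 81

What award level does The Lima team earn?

Use of theme score 79 ≥ 45: minimum met.
Weighted total:
  Innovation 60 × 0.21 = 12.6
  Use of theme 79 × 0.24 = 18.96
  Craftsmanship 57 × 0.24 = 13.68
  Presentation 67 × 0.09 = 6.03
  Difficulty 81 × 0.22 = 17.82
Sum = 69.09
69.09 is ≥ 69 and < 72 → C-

C-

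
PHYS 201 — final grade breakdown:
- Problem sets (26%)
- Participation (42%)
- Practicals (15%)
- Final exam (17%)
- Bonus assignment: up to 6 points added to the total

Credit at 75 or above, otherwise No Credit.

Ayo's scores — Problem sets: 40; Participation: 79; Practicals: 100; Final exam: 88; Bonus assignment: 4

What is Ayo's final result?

Credit

Weighted total:
  Problem sets 40 × 0.26 = 10.4
  Participation 79 × 0.42 = 33.18
  Practicals 100 × 0.15 = 15
  Final exam 88 × 0.17 = 14.96
Sum = 73.54
Bonus assignment: 73.54 + 4 = 77.54
77.54 ≥ 75 → Credit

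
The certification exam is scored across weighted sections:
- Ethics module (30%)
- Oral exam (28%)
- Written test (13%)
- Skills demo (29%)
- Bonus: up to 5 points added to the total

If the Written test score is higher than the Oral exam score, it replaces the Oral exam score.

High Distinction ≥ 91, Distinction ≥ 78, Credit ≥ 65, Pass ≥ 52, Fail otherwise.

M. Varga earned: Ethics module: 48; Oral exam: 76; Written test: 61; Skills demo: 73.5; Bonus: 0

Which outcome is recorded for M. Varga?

Pass

Written test (61) ≤ Oral exam (76), so Oral exam stays at 76.
Weighted total:
  Ethics module 48 × 0.3 = 14.4
  Oral exam 76 × 0.28 = 21.28
  Written test 61 × 0.13 = 7.93
  Skills demo 73.5 × 0.29 = 21.315
Sum = 64.925
Bonus: 64.925 + 0 = 64.925
64.925 is ≥ 52 and < 65 → Pass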